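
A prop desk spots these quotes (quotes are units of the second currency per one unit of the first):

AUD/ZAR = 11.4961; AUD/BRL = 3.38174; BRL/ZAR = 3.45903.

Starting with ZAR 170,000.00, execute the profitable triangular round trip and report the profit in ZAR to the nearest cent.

Profit: ZAR 2,978.82

Profitable loop is ZAR → AUD → BRL → ZAR:
ZAR 170,000.00 ÷ 11.4961 = AUD 14,787.62
AUD 14,787.62 × 3.38174 = BRL 50,007.90
BRL 50,007.90 × 3.45903 = ZAR 172,978.82
Profit = ZAR 172,978.82 − ZAR 170,000.00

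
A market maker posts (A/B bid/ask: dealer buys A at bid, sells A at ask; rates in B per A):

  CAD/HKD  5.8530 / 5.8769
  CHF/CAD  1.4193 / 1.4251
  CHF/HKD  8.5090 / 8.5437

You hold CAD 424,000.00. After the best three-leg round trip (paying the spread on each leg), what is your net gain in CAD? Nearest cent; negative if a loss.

Net profit: CAD 6,775.25

Best loop CAD → CHF → HKD → CAD:
CAD 424,000.00 ÷ 1.4251 (buy CHF at ask) = CHF 297,522.98
CHF 297,522.98 × 8.5090 (sell CHF at bid) = HKD 2,531,623.04
HKD 2,531,623.04 ÷ 5.8769 (buy CAD at ask) = CAD 430,775.25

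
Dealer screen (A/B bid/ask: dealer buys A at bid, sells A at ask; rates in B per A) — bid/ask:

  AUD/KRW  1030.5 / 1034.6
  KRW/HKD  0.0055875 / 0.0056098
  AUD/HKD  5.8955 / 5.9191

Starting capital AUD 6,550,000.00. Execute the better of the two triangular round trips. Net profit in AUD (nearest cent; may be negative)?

Net profit: AUD 103,376.37

Best loop AUD → HKD → KRW → AUD:
AUD 6,550,000.00 × 5.8955 (sell AUD at bid) = HKD 38,615,525.00
HKD 38,615,525.00 ÷ 0.0056098 (buy KRW at ask) = KRW 6,883,583,194
KRW 6,883,583,194 ÷ 1034.6 (buy AUD at ask) = AUD 6,653,376.37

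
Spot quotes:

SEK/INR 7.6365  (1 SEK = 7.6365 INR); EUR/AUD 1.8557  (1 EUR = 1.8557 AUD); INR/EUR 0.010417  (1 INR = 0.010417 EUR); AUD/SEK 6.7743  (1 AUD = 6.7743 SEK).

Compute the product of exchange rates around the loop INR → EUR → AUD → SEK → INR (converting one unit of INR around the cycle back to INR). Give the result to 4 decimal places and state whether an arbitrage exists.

Around INR → EUR → AUD → SEK → INR: 1 × 0.010417 × 1.8557 × 6.7743 × 7.6365 = 1.000021
Product ≈ 1 (deviation 0.002%, within rounding noise).

1.0000 (no arbitrage)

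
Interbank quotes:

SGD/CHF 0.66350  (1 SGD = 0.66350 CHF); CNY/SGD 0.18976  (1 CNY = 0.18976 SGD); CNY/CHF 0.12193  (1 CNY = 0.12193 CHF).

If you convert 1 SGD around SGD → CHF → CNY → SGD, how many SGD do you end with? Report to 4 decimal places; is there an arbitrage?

Around SGD → CHF → CNY → SGD: 1 × 0.66350 ÷ 0.12193 × 0.18976 = 1.032607
Product > 1; profitable direction is SGD → CHF → CNY → SGD.

1.0326 (arbitrage exists)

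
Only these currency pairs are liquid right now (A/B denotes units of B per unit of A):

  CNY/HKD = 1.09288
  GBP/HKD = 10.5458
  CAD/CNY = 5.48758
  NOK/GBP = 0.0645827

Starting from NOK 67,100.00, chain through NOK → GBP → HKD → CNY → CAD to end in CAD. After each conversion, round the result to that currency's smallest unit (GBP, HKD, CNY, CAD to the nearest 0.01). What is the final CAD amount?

NOK 67,100.00 × 0.0645827 = GBP 4,333.50
GBP 4,333.50 × 10.5458 = HKD 45,700.22
HKD 45,700.22 ÷ 1.09288 = CNY 41,816.32
CNY 41,816.32 ÷ 5.48758 = CAD 7,620.18

CAD 7,620.18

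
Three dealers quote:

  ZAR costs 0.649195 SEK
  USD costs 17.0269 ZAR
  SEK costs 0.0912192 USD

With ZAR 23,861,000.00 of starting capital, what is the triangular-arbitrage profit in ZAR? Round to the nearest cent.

Profit: ZAR 198,447.59

Profitable loop is ZAR → SEK → USD → ZAR:
ZAR 23,861,000.00 × 0.649195 = SEK 15,490,441.89
SEK 15,490,441.89 × 0.0912192 = USD 1,413,025.72
USD 1,413,025.72 × 17.0269 = ZAR 24,059,447.59
Profit = ZAR 24,059,447.59 − ZAR 23,861,000.00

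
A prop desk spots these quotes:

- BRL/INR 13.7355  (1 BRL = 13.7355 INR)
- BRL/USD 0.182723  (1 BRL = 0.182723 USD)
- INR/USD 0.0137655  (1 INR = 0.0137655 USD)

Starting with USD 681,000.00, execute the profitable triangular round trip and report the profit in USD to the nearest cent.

Profitable loop is USD → BRL → INR → USD:
USD 681,000.00 ÷ 0.182723 = BRL 3,726,952.82
BRL 3,726,952.82 × 13.7355 = INR 51,191,560.45
INR 51,191,560.45 × 0.0137655 = USD 704,677.43
Profit = USD 704,677.43 − USD 681,000.00

Profit: USD 23,677.43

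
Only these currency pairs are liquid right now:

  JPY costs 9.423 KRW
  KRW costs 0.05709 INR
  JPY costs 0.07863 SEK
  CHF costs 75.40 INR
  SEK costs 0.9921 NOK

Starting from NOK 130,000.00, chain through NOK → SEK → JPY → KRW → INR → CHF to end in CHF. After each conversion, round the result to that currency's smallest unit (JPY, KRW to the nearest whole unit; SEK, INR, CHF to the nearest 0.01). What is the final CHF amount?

NOK 130,000.00 ÷ 0.9921 = SEK 131,035.18
SEK 131,035.18 ÷ 0.07863 = JPY 1,666,478
JPY 1,666,478 × 9.423 = KRW 15,703,222
KRW 15,703,222 × 0.05709 = INR 896,496.94
INR 896,496.94 ÷ 75.40 = CHF 11,889.88

CHF 11,889.88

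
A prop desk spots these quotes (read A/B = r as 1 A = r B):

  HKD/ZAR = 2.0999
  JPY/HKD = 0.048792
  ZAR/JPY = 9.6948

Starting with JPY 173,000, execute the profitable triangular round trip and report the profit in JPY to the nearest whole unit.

Profit: JPY 1,165

Profitable loop is JPY → ZAR → HKD → JPY:
JPY 173,000 ÷ 9.6948 = ZAR 17,844.62
ZAR 17,844.62 ÷ 2.0999 = HKD 8,497.84
HKD 8,497.84 ÷ 0.048792 = JPY 174,165
Profit = JPY 174,165 − JPY 173,000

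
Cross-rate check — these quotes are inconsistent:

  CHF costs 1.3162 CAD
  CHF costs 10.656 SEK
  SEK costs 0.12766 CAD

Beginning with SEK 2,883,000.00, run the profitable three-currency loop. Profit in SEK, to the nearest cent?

Profit: SEK 96,694.97

Profitable loop is SEK → CAD → CHF → SEK:
SEK 2,883,000.00 × 0.12766 = CAD 368,043.78
CAD 368,043.78 ÷ 1.3162 = CHF 279,626.03
CHF 279,626.03 × 10.656 = SEK 2,979,694.97
Profit = SEK 2,979,694.97 − SEK 2,883,000.00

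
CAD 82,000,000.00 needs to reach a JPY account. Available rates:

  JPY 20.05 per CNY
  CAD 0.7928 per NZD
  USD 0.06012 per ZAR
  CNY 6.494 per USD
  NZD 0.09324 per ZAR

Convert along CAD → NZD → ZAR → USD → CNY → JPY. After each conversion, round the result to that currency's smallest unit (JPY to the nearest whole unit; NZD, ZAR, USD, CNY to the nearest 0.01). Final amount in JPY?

CAD 82,000,000.00 ÷ 0.7928 = NZD 103,430,877.90
NZD 103,430,877.90 ÷ 0.09324 = ZAR 1,109,297,274.77
ZAR 1,109,297,274.77 × 0.06012 = USD 66,690,952.16
USD 66,690,952.16 × 6.494 = CNY 433,091,043.33
CNY 433,091,043.33 × 20.05 = JPY 8,683,475,419

JPY 8,683,475,419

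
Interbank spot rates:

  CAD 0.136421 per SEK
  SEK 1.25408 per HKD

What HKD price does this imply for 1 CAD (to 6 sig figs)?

CAD/HKD = 5.84512

1 CAD ÷ 0.136421 = 7.33025 SEK
7.33025 SEK ÷ 1.25408 = 5.84512 HKD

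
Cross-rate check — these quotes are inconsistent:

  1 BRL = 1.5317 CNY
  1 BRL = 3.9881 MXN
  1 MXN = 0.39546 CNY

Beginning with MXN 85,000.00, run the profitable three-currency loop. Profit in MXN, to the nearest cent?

Profit: MXN 2,521.31

Profitable loop is MXN → CNY → BRL → MXN:
MXN 85,000.00 × 0.39546 = CNY 33,614.10
CNY 33,614.10 ÷ 1.5317 = BRL 21,945.62
BRL 21,945.62 × 3.9881 = MXN 87,521.31
Profit = MXN 87,521.31 − MXN 85,000.00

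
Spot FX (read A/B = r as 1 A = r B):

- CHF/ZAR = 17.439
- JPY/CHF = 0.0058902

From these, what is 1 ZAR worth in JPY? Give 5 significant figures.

1 ZAR ÷ 17.439 = 0.0573427 CHF
0.0573427 CHF ÷ 0.0058902 = 9.73528 JPY

ZAR/JPY = 9.7353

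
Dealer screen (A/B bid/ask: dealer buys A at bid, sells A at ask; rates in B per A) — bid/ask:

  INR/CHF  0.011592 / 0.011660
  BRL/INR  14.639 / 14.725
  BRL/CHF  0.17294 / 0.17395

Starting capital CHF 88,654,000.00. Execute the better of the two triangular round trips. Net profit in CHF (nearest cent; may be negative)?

Best loop CHF → INR → BRL → CHF:
CHF 88,654,000.00 ÷ 0.011660 (buy INR at ask) = INR 7,603,259,005.15
INR 7,603,259,005.15 ÷ 14.725 (buy BRL at ask) = BRL 516,350,356.89
BRL 516,350,356.89 × 0.17294 (sell BRL at bid) = CHF 89,297,630.72

Net profit: CHF 643,630.72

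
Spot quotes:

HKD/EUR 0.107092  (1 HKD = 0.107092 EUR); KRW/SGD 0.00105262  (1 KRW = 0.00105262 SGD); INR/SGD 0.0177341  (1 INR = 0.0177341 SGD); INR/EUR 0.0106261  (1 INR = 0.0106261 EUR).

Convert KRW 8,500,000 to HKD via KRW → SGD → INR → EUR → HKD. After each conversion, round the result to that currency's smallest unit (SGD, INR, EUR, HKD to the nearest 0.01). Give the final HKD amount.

KRW 8,500,000 × 0.00105262 = SGD 8,947.27
SGD 8,947.27 ÷ 0.0177341 = INR 504,523.49
INR 504,523.49 × 0.0106261 = EUR 5,361.12
EUR 5,361.12 ÷ 0.107092 = HKD 50,060.88

HKD 50,060.88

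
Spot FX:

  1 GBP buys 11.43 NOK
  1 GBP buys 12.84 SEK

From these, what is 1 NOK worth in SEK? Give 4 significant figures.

NOK/SEK = 1.123

1 NOK ÷ 11.43 = 0.0874891 GBP
0.0874891 GBP × 12.84 = 1.12336 SEK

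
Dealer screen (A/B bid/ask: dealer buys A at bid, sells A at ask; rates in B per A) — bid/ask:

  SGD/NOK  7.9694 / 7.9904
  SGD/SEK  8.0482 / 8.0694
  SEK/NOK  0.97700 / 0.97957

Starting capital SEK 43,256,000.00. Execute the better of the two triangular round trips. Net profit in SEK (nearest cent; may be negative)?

Net profit: SEK 354,921.36

Best loop SEK → SGD → NOK → SEK:
SEK 43,256,000.00 ÷ 8.0694 (buy SGD at ask) = SGD 5,360,497.68
SGD 5,360,497.68 × 7.9694 (sell SGD at bid) = NOK 42,719,950.23
NOK 42,719,950.23 ÷ 0.97957 (buy SEK at ask) = SEK 43,610,921.36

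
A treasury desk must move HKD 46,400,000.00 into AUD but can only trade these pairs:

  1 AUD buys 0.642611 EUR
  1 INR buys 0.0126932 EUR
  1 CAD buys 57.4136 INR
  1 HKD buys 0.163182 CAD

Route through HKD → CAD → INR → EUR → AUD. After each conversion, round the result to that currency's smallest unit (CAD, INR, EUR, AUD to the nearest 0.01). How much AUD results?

AUD 8,586,733.40

HKD 46,400,000.00 × 0.163182 = CAD 7,571,644.80
CAD 7,571,644.80 × 57.4136 = INR 434,715,385.89
INR 434,715,385.89 × 0.0126932 = EUR 5,517,929.34
EUR 5,517,929.34 ÷ 0.642611 = AUD 8,586,733.40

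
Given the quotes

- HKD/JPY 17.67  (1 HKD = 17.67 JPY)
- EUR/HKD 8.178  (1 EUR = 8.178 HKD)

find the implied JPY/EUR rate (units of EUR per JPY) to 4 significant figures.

JPY/EUR = 0.006920

1 JPY ÷ 17.67 = 0.0565931 HKD
0.0565931 HKD ÷ 8.178 = 0.00692016 EUR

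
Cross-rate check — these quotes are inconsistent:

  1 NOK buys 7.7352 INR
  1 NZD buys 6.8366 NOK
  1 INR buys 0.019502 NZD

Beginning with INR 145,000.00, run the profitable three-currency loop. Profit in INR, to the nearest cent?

Profit: INR 4,540.52

Profitable loop is INR → NZD → NOK → INR:
INR 145,000.00 × 0.019502 = NZD 2,827.79
NZD 2,827.79 × 6.8366 = NOK 19,332.47
NOK 19,332.47 × 7.7352 = INR 149,540.52
Profit = INR 149,540.52 − INR 145,000.00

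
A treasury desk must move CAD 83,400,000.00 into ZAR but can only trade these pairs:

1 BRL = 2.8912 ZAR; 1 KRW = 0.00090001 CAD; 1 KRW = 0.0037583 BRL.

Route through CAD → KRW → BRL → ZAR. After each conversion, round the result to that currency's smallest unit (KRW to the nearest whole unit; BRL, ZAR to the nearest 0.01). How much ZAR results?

CAD 83,400,000.00 ÷ 0.00090001 = KRW 92,665,637,048
KRW 92,665,637,048 × 0.0037583 = BRL 348,265,263.72
BRL 348,265,263.72 × 2.8912 = ZAR 1,006,904,530.47

ZAR 1,006,904,530.47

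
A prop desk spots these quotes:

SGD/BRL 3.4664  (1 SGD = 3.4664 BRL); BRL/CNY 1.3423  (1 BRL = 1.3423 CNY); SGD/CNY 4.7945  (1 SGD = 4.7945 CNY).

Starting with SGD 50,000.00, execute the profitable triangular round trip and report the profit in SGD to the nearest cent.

Profitable loop is SGD → CNY → BRL → SGD:
SGD 50,000.00 × 4.7945 = CNY 239,725.00
CNY 239,725.00 ÷ 1.3423 = BRL 178,592.71
BRL 178,592.71 ÷ 3.4664 = SGD 51,521.09
Profit = SGD 51,521.09 − SGD 50,000.00

Profit: SGD 1,521.09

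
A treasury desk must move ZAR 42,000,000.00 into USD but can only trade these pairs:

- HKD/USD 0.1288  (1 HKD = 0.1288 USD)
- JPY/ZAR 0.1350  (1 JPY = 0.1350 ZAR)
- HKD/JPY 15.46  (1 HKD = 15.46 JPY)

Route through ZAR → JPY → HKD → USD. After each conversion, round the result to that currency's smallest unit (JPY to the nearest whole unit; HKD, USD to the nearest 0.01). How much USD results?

ZAR 42,000,000.00 ÷ 0.1350 = JPY 311,111,111
JPY 311,111,111 ÷ 15.46 = HKD 20,123,616.49
HKD 20,123,616.49 × 0.1288 = USD 2,591,921.80

USD 2,591,921.80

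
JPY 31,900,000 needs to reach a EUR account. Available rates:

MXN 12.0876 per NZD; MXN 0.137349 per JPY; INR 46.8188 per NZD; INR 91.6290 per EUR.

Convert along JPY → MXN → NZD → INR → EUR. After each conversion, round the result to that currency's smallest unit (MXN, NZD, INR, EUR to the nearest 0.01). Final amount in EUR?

EUR 185,209.58

JPY 31,900,000 × 0.137349 = MXN 4,381,433.10
MXN 4,381,433.10 ÷ 12.0876 = NZD 362,473.37
NZD 362,473.37 × 46.8188 = INR 16,970,568.22
INR 16,970,568.22 ÷ 91.6290 = EUR 185,209.58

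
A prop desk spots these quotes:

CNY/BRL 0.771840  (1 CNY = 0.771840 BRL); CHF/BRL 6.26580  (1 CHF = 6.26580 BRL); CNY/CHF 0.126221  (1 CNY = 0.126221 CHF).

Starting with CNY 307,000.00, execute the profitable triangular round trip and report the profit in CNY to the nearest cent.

Profit: CNY 7,571.40

Profitable loop is CNY → CHF → BRL → CNY:
CNY 307,000.00 × 0.126221 = CHF 38,749.85
CHF 38,749.85 × 6.26580 = BRL 242,798.79
BRL 242,798.79 ÷ 0.771840 = CNY 314,571.40
Profit = CNY 314,571.40 − CNY 307,000.00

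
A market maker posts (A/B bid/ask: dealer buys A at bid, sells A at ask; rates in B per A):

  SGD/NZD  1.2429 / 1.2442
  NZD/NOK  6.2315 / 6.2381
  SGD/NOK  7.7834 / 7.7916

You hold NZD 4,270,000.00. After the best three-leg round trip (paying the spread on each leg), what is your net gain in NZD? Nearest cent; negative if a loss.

Best loop NZD → SGD → NOK → NZD:
NZD 4,270,000.00 ÷ 1.2442 (buy SGD at ask) = SGD 3,431,924.13
SGD 3,431,924.13 × 7.7834 (sell SGD at bid) = NOK 26,712,038.26
NOK 26,712,038.26 ÷ 6.2381 (buy NZD at ask) = NZD 4,282,079.20

Net profit: NZD 12,079.20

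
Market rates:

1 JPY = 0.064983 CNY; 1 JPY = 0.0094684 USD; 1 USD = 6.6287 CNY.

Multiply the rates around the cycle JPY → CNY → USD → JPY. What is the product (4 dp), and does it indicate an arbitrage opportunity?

1.0354 (arbitrage exists)

Around JPY → CNY → USD → JPY: 1 × 0.064983 ÷ 6.6287 ÷ 0.0094684 = 1.035368
Product > 1; profitable direction is JPY → CNY → USD → JPY.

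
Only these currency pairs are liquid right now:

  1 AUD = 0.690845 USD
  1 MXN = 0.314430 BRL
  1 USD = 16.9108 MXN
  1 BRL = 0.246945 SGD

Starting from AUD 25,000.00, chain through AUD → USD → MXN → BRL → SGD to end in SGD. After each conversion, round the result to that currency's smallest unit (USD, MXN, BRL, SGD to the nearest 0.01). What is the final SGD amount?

SGD 22,678.22

AUD 25,000.00 × 0.690845 = USD 17,271.12
USD 17,271.12 × 16.9108 = MXN 292,068.46
MXN 292,068.46 × 0.314430 = BRL 91,835.09
BRL 91,835.09 × 0.246945 = SGD 22,678.22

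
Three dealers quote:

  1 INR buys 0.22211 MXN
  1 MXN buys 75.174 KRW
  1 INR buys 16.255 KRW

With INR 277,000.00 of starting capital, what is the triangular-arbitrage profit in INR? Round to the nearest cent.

Profit: INR 7,530.33

Profitable loop is INR → MXN → KRW → INR:
INR 277,000.00 × 0.22211 = MXN 61,524.47
MXN 61,524.47 × 75.174 = KRW 4,625,041
KRW 4,625,041 ÷ 16.255 = INR 284,530.33
Profit = INR 284,530.33 − INR 277,000.00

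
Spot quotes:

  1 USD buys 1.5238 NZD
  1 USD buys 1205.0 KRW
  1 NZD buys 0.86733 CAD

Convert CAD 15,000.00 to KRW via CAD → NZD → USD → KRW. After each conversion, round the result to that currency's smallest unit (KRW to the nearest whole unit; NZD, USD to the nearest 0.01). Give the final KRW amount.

CAD 15,000.00 ÷ 0.86733 = NZD 17,294.46
NZD 17,294.46 ÷ 1.5238 = USD 11,349.56
USD 11,349.56 × 1205.0 = KRW 13,676,220

KRW 13,676,220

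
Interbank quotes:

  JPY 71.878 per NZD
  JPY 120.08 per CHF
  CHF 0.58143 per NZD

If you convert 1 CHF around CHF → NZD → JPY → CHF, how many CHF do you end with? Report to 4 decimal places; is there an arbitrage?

1.0295 (arbitrage exists)

Around CHF → NZD → JPY → CHF: 1 ÷ 0.58143 × 71.878 ÷ 120.08 = 1.029504
Product > 1; profitable direction is CHF → NZD → JPY → CHF.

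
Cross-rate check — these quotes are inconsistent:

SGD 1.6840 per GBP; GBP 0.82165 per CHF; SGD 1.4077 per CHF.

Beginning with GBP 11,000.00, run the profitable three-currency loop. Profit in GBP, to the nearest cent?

Profit: GBP 191.13

Profitable loop is GBP → CHF → SGD → GBP:
GBP 11,000.00 ÷ 0.82165 = CHF 13,387.70
CHF 13,387.70 × 1.4077 = SGD 18,845.86
SGD 18,845.86 ÷ 1.6840 = GBP 11,191.13
Profit = GBP 11,191.13 − GBP 11,000.00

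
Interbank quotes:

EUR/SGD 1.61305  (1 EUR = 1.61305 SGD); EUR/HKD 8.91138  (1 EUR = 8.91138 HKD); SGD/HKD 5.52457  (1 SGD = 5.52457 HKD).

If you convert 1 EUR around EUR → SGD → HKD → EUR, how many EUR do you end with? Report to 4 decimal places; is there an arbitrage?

1.0000 (no arbitrage)

Around EUR → SGD → HKD → EUR: 1 × 1.61305 × 5.52457 ÷ 8.91138 = 1.000003
Product ≈ 1 (deviation 0.000%, within rounding noise).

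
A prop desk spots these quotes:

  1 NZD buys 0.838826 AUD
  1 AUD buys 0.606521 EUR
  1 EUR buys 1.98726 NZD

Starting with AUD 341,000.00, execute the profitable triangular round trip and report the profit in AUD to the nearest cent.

Profit: AUD 3,767.88

Profitable loop is AUD → EUR → NZD → AUD:
AUD 341,000.00 × 0.606521 = EUR 206,823.66
EUR 206,823.66 × 1.98726 = NZD 411,012.39
NZD 411,012.39 × 0.838826 = AUD 344,767.88
Profit = AUD 344,767.88 − AUD 341,000.00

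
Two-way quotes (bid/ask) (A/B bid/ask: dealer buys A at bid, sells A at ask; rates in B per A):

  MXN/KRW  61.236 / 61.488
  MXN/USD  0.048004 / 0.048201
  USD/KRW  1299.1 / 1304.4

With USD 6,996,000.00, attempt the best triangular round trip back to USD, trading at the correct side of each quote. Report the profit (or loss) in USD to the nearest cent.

Best loop USD → KRW → MXN → USD:
USD 6,996,000.00 × 1299.1 (sell USD at bid) = KRW 9,088,503,600
KRW 9,088,503,600 ÷ 61.488 (buy MXN at ask) = MXN 147,809,387.20
MXN 147,809,387.20 × 0.048004 (sell MXN at bid) = USD 7,095,441.82

Net profit: USD 99,441.82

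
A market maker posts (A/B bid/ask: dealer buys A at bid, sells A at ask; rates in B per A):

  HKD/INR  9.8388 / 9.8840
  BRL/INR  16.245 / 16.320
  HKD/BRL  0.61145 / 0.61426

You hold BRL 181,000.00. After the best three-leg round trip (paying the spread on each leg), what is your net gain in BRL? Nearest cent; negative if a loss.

Best loop BRL → INR → HKD → BRL:
BRL 181,000.00 × 16.245 (sell BRL at bid) = INR 2,940,345.00
INR 2,940,345.00 ÷ 9.8840 (buy HKD at ask) = HKD 297,485.33
HKD 297,485.33 × 0.61145 (sell HKD at bid) = BRL 181,897.40

Net profit: BRL 897.40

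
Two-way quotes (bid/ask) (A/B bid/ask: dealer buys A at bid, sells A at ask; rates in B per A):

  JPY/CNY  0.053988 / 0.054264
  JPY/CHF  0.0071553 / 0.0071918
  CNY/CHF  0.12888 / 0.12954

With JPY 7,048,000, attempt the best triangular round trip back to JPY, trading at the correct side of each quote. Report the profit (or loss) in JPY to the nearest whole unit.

Net profit: JPY 126,275

Best loop JPY → CHF → CNY → JPY:
JPY 7,048,000 × 0.0071553 (sell JPY at bid) = CHF 50,430.55
CHF 50,430.55 ÷ 0.12954 (buy CNY at ask) = CNY 389,304.88
CNY 389,304.88 ÷ 0.054264 (buy JPY at ask) = JPY 7,174,275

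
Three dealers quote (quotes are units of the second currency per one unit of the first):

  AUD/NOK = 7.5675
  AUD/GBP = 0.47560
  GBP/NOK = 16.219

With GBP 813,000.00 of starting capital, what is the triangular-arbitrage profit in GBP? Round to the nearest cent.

Profitable loop is GBP → NOK → AUD → GBP:
GBP 813,000.00 × 16.219 = NOK 13,186,047.00
NOK 13,186,047.00 ÷ 7.5675 = AUD 1,742,457.48
AUD 1,742,457.48 × 0.47560 = GBP 828,712.78
Profit = GBP 828,712.78 − GBP 813,000.00

Profit: GBP 15,712.78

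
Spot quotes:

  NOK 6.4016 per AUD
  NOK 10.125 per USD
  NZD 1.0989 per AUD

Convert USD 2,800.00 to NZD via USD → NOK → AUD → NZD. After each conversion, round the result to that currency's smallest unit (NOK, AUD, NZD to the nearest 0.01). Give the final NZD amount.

USD 2,800.00 × 10.125 = NOK 28,350.00
NOK 28,350.00 ÷ 6.4016 = AUD 4,428.58
AUD 4,428.58 × 1.0989 = NZD 4,866.57

NZD 4,866.57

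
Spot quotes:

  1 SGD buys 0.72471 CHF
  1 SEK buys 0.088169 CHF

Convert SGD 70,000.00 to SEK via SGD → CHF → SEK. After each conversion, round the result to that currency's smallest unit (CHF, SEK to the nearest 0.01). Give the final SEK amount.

SEK 575,368.89

SGD 70,000.00 × 0.72471 = CHF 50,729.70
CHF 50,729.70 ÷ 0.088169 = SEK 575,368.89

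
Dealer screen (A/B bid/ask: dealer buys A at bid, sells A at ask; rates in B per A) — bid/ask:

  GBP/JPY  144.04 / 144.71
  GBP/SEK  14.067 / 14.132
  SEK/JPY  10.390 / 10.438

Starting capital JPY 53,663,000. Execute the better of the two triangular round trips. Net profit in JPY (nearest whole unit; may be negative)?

Net profit: JPY 536,270

Best loop JPY → GBP → SEK → JPY:
JPY 53,663,000 ÷ 144.71 (buy GBP at ask) = GBP 370,831.32
GBP 370,831.32 × 14.067 (sell GBP at bid) = SEK 5,216,484.15
SEK 5,216,484.15 × 10.390 (sell SEK at bid) = JPY 54,199,270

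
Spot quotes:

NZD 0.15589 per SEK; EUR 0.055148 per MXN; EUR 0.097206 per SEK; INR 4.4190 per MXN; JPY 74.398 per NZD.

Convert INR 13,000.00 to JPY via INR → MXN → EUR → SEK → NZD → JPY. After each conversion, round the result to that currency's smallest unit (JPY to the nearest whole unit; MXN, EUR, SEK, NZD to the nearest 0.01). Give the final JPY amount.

INR 13,000.00 ÷ 4.4190 = MXN 2,941.84
MXN 2,941.84 × 0.055148 = EUR 162.24
EUR 162.24 ÷ 0.097206 = SEK 1,669.03
SEK 1,669.03 × 0.15589 = NZD 260.19
NZD 260.19 × 74.398 = JPY 19,358

JPY 19,358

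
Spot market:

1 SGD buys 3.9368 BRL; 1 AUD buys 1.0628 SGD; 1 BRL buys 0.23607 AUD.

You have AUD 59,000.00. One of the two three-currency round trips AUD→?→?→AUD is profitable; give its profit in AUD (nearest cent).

Profit: AUD 733.27

Profitable loop is AUD → BRL → SGD → AUD:
AUD 59,000.00 ÷ 0.23607 = BRL 249,925.87
BRL 249,925.87 ÷ 3.9368 = SGD 63,484.52
SGD 63,484.52 ÷ 1.0628 = AUD 59,733.27
Profit = AUD 59,733.27 − AUD 59,000.00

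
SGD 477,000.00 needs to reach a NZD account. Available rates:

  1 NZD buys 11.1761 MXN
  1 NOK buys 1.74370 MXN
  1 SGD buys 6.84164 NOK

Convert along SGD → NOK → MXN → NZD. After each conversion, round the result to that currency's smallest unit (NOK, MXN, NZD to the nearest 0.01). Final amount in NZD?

SGD 477,000.00 × 6.84164 = NOK 3,263,462.28
NOK 3,263,462.28 × 1.74370 = MXN 5,690,499.18
MXN 5,690,499.18 ÷ 11.1761 = NZD 509,166.81

NZD 509,166.81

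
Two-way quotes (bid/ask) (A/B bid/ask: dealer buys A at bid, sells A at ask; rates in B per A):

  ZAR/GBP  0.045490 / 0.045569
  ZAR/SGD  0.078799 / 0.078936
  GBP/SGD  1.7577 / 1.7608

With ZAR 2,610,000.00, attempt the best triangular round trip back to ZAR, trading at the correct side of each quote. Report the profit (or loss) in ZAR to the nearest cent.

Best loop ZAR → GBP → SGD → ZAR:
ZAR 2,610,000.00 × 0.045490 (sell ZAR at bid) = GBP 118,728.90
GBP 118,728.90 × 1.7577 (sell GBP at bid) = SGD 208,689.79
SGD 208,689.79 ÷ 0.078936 (buy ZAR at ask) = ZAR 2,643,784.68

Net profit: ZAR 33,784.68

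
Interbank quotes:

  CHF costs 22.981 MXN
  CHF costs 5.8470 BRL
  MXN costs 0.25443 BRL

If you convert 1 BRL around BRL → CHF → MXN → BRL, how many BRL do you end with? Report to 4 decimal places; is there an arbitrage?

1.0000 (no arbitrage)

Around BRL → CHF → MXN → BRL: 1 ÷ 5.8470 × 22.981 × 0.25443 = 1.000010
Product ≈ 1 (deviation 0.001%, within rounding noise).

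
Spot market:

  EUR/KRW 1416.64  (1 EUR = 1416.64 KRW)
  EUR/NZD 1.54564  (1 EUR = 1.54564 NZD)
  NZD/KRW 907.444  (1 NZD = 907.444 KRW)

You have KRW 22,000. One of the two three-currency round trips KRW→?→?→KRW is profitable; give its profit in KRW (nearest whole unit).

Profit: KRW 221

Profitable loop is KRW → NZD → EUR → KRW:
KRW 22,000 ÷ 907.444 = NZD 24.24
NZD 24.24 ÷ 1.54564 = EUR 15.69
EUR 15.69 × 1416.64 = KRW 22,221
Profit = KRW 22,221 − KRW 22,000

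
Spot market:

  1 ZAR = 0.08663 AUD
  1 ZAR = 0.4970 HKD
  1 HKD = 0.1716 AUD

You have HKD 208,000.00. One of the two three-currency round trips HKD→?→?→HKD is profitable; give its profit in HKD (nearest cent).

Profit: HKD 3,279.80

Profitable loop is HKD → ZAR → AUD → HKD:
HKD 208,000.00 ÷ 0.4970 = ZAR 418,511.07
ZAR 418,511.07 × 0.08663 = AUD 36,255.61
AUD 36,255.61 ÷ 0.1716 = HKD 211,279.80
Profit = HKD 211,279.80 − HKD 208,000.00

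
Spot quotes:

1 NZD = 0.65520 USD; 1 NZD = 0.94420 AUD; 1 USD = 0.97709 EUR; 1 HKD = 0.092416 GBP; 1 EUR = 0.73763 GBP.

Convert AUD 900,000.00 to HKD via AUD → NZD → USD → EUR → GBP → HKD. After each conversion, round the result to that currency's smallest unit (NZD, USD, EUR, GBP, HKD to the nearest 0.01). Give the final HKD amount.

HKD 4,870,554.12

AUD 900,000.00 ÷ 0.94420 = NZD 953,187.88
NZD 953,187.88 × 0.65520 = USD 624,528.70
USD 624,528.70 × 0.97709 = EUR 610,220.75
EUR 610,220.75 × 0.73763 = GBP 450,117.13
GBP 450,117.13 ÷ 0.092416 = HKD 4,870,554.12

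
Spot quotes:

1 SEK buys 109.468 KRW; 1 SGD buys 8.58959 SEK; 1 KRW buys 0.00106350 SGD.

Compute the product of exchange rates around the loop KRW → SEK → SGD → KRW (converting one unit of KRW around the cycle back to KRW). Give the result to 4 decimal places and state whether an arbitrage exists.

1.0000 (no arbitrage)

Around KRW → SEK → SGD → KRW: 1 ÷ 109.468 ÷ 8.58959 ÷ 0.00106350 = 1.000007
Product ≈ 1 (deviation 0.001%, within rounding noise).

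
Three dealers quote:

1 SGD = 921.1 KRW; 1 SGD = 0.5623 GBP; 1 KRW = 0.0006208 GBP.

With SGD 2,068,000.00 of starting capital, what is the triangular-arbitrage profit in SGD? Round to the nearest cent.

Profit: SGD 35,008.08

Profitable loop is SGD → KRW → GBP → SGD:
SGD 2,068,000.00 × 921.1 = KRW 1,904,834,800
KRW 1,904,834,800 × 0.0006208 = GBP 1,182,521.44
GBP 1,182,521.44 ÷ 0.5623 = SGD 2,103,008.08
Profit = SGD 2,103,008.08 − SGD 2,068,000.00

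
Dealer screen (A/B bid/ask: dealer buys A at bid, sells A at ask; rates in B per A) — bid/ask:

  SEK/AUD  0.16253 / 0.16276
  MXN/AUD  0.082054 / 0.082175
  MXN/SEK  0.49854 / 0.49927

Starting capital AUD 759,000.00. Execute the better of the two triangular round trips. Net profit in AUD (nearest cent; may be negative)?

Best loop AUD → SEK → MXN → AUD:
AUD 759,000.00 ÷ 0.16276 (buy SEK at ask) = SEK 4,663,307.94
SEK 4,663,307.94 ÷ 0.49927 (buy MXN at ask) = MXN 9,340,252.64
MXN 9,340,252.64 × 0.082054 (sell MXN at bid) = AUD 766,405.09

Net profit: AUD 7,405.09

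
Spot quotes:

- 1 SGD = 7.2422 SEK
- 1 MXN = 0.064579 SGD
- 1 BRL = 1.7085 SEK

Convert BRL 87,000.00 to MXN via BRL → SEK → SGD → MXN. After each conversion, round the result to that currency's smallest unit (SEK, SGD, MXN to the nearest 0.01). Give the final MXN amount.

BRL 87,000.00 × 1.7085 = SEK 148,639.50
SEK 148,639.50 ÷ 7.2422 = SGD 20,524.08
SGD 20,524.08 ÷ 0.064579 = MXN 317,813.53

MXN 317,813.53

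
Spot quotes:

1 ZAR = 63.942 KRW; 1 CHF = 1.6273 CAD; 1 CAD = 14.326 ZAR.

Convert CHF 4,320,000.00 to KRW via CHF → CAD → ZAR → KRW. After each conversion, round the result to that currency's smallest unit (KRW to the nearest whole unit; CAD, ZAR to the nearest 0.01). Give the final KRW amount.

KRW 6,439,654,011

CHF 4,320,000.00 × 1.6273 = CAD 7,029,936.00
CAD 7,029,936.00 × 14.326 = ZAR 100,710,863.14
ZAR 100,710,863.14 × 63.942 = KRW 6,439,654,011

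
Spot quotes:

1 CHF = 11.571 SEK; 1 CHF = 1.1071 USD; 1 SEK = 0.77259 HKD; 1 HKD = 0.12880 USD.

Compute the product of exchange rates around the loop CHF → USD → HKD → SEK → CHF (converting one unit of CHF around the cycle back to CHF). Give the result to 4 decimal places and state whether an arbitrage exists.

0.9615 (arbitrage exists)

Around CHF → USD → HKD → SEK → CHF: 1 × 1.1071 ÷ 0.12880 ÷ 0.77259 ÷ 11.571 = 0.961504
Product < 1; profitable direction is CHF → SEK → HKD → USD → CHF.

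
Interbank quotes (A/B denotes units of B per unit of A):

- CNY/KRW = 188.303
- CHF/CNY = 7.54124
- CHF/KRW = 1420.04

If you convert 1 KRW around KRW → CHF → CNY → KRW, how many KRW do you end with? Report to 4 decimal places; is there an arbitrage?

1.0000 (no arbitrage)

Around KRW → CHF → CNY → KRW: 1 ÷ 1420.04 × 7.54124 × 188.303 = 0.999999
Product ≈ 1 (deviation 0.000%, within rounding noise).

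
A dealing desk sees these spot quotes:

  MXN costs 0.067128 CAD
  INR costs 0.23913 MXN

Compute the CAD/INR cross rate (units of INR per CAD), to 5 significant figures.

CAD/INR = 62.296

1 CAD ÷ 0.067128 = 14.8969 MXN
14.8969 MXN ÷ 0.23913 = 62.2963 INR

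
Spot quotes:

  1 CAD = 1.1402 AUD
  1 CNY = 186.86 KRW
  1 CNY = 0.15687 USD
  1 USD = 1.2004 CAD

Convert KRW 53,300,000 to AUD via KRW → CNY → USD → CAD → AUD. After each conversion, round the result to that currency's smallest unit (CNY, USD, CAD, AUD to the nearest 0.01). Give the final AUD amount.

AUD 61,243.19

KRW 53,300,000 ÷ 186.86 = CNY 285,240.29
CNY 285,240.29 × 0.15687 = USD 44,745.64
USD 44,745.64 × 1.2004 = CAD 53,712.67
CAD 53,712.67 × 1.1402 = AUD 61,243.19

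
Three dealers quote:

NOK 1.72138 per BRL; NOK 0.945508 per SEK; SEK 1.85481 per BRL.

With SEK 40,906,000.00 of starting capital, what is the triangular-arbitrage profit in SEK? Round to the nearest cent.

Profit: SEK 768,931.79

Profitable loop is SEK → NOK → BRL → SEK:
SEK 40,906,000.00 × 0.945508 = NOK 38,676,950.25
NOK 38,676,950.25 ÷ 1.72138 = BRL 22,468,571.87
BRL 22,468,571.87 × 1.85481 = SEK 41,674,931.79
Profit = SEK 41,674,931.79 − SEK 40,906,000.00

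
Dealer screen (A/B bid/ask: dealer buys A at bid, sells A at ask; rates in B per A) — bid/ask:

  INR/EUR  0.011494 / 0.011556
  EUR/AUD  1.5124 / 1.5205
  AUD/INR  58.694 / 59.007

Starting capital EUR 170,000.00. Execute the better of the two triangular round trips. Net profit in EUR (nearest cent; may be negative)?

Best loop EUR → AUD → INR → EUR:
EUR 170,000.00 × 1.5124 (sell EUR at bid) = AUD 257,108.00
AUD 257,108.00 × 58.694 (sell AUD at bid) = INR 15,090,696.95
INR 15,090,696.95 × 0.011494 (sell INR at bid) = EUR 173,452.47

Net profit: EUR 3,452.47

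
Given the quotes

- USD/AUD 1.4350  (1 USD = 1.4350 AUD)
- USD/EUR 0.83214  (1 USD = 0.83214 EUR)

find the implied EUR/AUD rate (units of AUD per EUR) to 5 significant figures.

1 EUR ÷ 0.83214 = 1.20172 USD
1.20172 USD × 1.4350 = 1.72447 AUD

EUR/AUD = 1.7245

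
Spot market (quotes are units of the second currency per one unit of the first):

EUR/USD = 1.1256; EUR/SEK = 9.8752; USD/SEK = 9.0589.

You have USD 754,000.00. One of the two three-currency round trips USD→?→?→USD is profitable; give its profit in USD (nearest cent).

Profitable loop is USD → SEK → EUR → USD:
USD 754,000.00 × 9.0589 = SEK 6,830,410.60
SEK 6,830,410.60 ÷ 9.8752 = EUR 691,673.14
EUR 691,673.14 × 1.1256 = USD 778,547.29
Profit = USD 778,547.29 − USD 754,000.00

Profit: USD 24,547.29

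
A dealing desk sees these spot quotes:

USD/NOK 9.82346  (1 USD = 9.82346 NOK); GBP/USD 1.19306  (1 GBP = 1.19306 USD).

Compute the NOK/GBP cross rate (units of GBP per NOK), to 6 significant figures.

NOK/GBP = 0.0853244

1 NOK ÷ 9.82346 = 0.101797 USD
0.101797 USD ÷ 1.19306 = 0.0853244 GBP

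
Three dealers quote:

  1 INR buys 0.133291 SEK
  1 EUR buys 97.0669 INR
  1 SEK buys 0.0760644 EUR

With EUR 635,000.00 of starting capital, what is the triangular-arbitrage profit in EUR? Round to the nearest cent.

Profit: EUR 10,238.53

Profitable loop is EUR → SEK → INR → EUR:
EUR 635,000.00 ÷ 0.0760644 = SEK 8,348,189.17
SEK 8,348,189.17 ÷ 0.133291 = INR 62,631,304.18
INR 62,631,304.18 ÷ 97.0669 = EUR 645,238.53
Profit = EUR 645,238.53 − EUR 635,000.00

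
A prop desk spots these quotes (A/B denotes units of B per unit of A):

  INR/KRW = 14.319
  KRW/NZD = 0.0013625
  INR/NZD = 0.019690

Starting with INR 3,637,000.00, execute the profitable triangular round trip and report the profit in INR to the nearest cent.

Profit: INR 33,623.30

Profitable loop is INR → NZD → KRW → INR:
INR 3,637,000.00 × 0.019690 = NZD 71,612.53
NZD 71,612.53 ÷ 0.0013625 = KRW 52,559,655
KRW 52,559,655 ÷ 14.319 = INR 3,670,623.30
Profit = INR 3,670,623.30 − INR 3,637,000.00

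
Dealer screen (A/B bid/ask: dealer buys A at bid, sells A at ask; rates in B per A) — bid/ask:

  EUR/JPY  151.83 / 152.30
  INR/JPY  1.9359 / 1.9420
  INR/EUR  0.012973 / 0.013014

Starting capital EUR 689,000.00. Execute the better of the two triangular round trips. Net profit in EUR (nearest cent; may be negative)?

Net profit: EUR 9,824.31

Best loop EUR → JPY → INR → EUR:
EUR 689,000.00 × 151.83 (sell EUR at bid) = JPY 104,610,870
JPY 104,610,870 ÷ 1.9420 (buy INR at ask) = INR 53,867,595.26
INR 53,867,595.26 × 0.012973 (sell INR at bid) = EUR 698,824.31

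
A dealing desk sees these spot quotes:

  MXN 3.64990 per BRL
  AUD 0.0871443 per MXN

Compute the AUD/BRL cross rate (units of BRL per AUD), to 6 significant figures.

1 AUD ÷ 0.0871443 = 11.4752 MXN
11.4752 MXN ÷ 3.64990 = 3.14398 BRL

AUD/BRL = 3.14398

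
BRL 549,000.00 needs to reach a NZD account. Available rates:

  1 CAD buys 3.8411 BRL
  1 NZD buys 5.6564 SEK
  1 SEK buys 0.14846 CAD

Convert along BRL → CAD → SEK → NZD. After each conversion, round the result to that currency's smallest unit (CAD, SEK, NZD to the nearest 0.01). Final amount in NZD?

NZD 170,202.98

BRL 549,000.00 ÷ 3.8411 = CAD 142,927.81
CAD 142,927.81 ÷ 0.14846 = SEK 962,736.16
SEK 962,736.16 ÷ 5.6564 = NZD 170,202.98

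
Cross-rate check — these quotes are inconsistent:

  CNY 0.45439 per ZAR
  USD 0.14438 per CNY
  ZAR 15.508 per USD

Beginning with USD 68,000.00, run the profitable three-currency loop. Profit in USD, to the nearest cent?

Profitable loop is USD → ZAR → CNY → USD:
USD 68,000.00 × 15.508 = ZAR 1,054,544.00
ZAR 1,054,544.00 × 0.45439 = CNY 479,174.25
CNY 479,174.25 × 0.14438 = USD 69,183.18
Profit = USD 69,183.18 − USD 68,000.00

Profit: USD 1,183.18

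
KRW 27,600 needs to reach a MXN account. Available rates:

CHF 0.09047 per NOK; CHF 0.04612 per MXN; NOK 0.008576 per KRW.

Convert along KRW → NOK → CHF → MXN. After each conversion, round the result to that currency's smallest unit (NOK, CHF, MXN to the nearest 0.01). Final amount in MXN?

KRW 27,600 × 0.008576 = NOK 236.70
NOK 236.70 × 0.09047 = CHF 21.41
CHF 21.41 ÷ 0.04612 = MXN 464.22

MXN 464.22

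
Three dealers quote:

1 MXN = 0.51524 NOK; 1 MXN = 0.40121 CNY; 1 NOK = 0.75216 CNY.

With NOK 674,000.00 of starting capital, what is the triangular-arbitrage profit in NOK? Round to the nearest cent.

Profitable loop is NOK → MXN → CNY → NOK:
NOK 674,000.00 ÷ 0.51524 = MXN 1,308,128.25
MXN 1,308,128.25 × 0.40121 = CNY 524,834.14
CNY 524,834.14 ÷ 0.75216 = NOK 697,769.27
Profit = NOK 697,769.27 − NOK 674,000.00

Profit: NOK 23,769.27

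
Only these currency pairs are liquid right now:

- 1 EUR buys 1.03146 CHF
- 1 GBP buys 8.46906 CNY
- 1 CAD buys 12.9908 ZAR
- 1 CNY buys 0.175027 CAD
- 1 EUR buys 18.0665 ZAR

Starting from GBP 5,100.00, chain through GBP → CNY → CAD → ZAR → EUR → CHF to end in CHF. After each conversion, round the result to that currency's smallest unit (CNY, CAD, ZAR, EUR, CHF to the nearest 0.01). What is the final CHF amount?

GBP 5,100.00 × 8.46906 = CNY 43,192.21
CNY 43,192.21 × 0.175027 = CAD 7,559.80
CAD 7,559.80 × 12.9908 = ZAR 98,207.85
ZAR 98,207.85 ÷ 18.0665 = EUR 5,435.91
EUR 5,435.91 × 1.03146 = CHF 5,606.92

CHF 5,606.92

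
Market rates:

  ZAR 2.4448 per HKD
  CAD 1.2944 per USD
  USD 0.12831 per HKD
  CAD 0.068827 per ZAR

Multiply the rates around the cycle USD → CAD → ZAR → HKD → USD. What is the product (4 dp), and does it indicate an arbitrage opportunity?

0.9870 (arbitrage exists)

Around USD → CAD → ZAR → HKD → USD: 1 × 1.2944 ÷ 0.068827 ÷ 2.4448 × 0.12831 = 0.987022
Product < 1; profitable direction is USD → HKD → ZAR → CAD → USD.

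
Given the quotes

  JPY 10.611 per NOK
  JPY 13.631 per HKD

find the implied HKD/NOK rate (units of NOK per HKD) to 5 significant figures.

1 HKD × 13.631 = 13.631 JPY
13.631 JPY ÷ 10.611 = 1.28461 NOK

HKD/NOK = 1.2846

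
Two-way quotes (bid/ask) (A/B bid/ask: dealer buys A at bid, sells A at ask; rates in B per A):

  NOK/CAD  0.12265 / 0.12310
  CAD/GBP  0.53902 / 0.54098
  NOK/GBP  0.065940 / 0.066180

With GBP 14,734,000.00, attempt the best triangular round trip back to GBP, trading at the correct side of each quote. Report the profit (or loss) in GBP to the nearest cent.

Net result: GBP -15,405.69 (no profitable arbitrage after spreads)

Best loop GBP → NOK → CAD → GBP:
GBP 14,734,000.00 ÷ 0.066180 (buy NOK at ask) = NOK 222,635,237.23
NOK 222,635,237.23 × 0.12265 (sell NOK at bid) = CAD 27,306,211.85
CAD 27,306,211.85 × 0.53902 (sell CAD at bid) = GBP 14,718,594.31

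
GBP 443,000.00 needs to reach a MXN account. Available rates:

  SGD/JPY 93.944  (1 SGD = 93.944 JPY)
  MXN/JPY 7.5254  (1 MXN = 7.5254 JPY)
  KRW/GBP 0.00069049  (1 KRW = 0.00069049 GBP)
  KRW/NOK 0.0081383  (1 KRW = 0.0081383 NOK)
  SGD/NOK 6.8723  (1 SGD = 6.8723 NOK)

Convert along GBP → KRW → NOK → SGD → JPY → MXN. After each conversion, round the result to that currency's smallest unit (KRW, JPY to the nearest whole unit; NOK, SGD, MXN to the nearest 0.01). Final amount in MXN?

GBP 443,000.00 ÷ 0.00069049 = KRW 641,573,375
KRW 641,573,375 × 0.0081383 = NOK 5,221,316.60
NOK 5,221,316.60 ÷ 6.8723 = SGD 759,762.61
SGD 759,762.61 × 93.944 = JPY 71,375,139
JPY 71,375,139 ÷ 7.5254 = MXN 9,484,564.14

MXN 9,484,564.14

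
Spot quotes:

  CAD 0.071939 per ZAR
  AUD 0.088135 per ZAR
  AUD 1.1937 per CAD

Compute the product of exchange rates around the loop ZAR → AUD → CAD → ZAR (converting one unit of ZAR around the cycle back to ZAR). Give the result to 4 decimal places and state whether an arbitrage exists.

Around ZAR → AUD → CAD → ZAR: 1 × 0.088135 ÷ 1.1937 ÷ 0.071939 = 1.026334
Product > 1; profitable direction is ZAR → AUD → CAD → ZAR.

1.0263 (arbitrage exists)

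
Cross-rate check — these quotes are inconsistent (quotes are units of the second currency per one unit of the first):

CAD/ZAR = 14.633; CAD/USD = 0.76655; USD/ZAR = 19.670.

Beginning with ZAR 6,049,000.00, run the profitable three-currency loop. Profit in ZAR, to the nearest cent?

Profitable loop is ZAR → CAD → USD → ZAR:
ZAR 6,049,000.00 ÷ 14.633 = CAD 413,380.71
CAD 413,380.71 × 0.76655 = USD 316,876.99
USD 316,876.99 × 19.670 = ZAR 6,232,970.33
Profit = ZAR 6,232,970.33 − ZAR 6,049,000.00

Profit: ZAR 183,970.33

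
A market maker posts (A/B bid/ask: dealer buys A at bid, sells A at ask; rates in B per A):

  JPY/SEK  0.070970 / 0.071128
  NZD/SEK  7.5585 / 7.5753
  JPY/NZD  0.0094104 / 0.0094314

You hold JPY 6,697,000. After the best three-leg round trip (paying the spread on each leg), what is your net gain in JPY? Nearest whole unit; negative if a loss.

Net profit: JPY 48

Best loop JPY → NZD → SEK → JPY:
JPY 6,697,000 × 0.0094104 (sell JPY at bid) = NZD 63,021.45
NZD 63,021.45 × 7.5585 (sell NZD at bid) = SEK 476,347.62
SEK 476,347.62 ÷ 0.071128 (buy JPY at ask) = JPY 6,697,048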